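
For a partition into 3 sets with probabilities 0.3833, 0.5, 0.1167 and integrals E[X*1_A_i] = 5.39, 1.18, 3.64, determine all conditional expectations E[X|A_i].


For each cell A_i: E[X|A_i] = E[X*1_A_i] / P(A_i)
Step 1: E[X|A_1] = 5.39 / 0.3833 = 14.062092
Step 2: E[X|A_2] = 1.18 / 0.5 = 2.36
Step 3: E[X|A_3] = 3.64 / 0.1167 = 31.191088
Verification: E[X] = sum E[X*1_A_i] = 5.39 + 1.18 + 3.64 = 10.21


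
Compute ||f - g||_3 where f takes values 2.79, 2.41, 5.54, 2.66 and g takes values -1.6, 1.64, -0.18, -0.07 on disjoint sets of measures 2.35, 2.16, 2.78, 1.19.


Step 1: Compute differences f_i - g_i:
  2.79 - -1.6 = 4.39
  2.41 - 1.64 = 0.77
  5.54 - -0.18 = 5.72
  2.66 - -0.07 = 2.73
Step 2: Compute |diff|^3 * measure for each set:
  |4.39|^3 * 2.35 = 84.604519 * 2.35 = 198.82062
  |0.77|^3 * 2.16 = 0.456533 * 2.16 = 0.986111
  |5.72|^3 * 2.78 = 187.149248 * 2.78 = 520.274909
  |2.73|^3 * 1.19 = 20.346417 * 1.19 = 24.212236
Step 3: Sum = 744.293877
Step 4: ||f-g||_3 = (744.293877)^(1/3) = 9.062503


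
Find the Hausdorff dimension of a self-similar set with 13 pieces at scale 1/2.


For a self-similar set with N copies scaled by 1/r:
dim_H = log(N)/log(r) = log(13)/log(2)
= 2.564949/0.693147
= 3.70044


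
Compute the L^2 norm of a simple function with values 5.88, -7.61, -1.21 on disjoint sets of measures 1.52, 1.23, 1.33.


Step 1: Compute |f_i|^2 for each value:
  |5.88|^2 = 34.5744
  |-7.61|^2 = 57.9121
  |-1.21|^2 = 1.4641
Step 2: Multiply by measures and sum:
  34.5744 * 1.52 = 52.553088
  57.9121 * 1.23 = 71.231883
  1.4641 * 1.33 = 1.947253
Sum = 52.553088 + 71.231883 + 1.947253 = 125.732224
Step 3: Take the p-th root:
||f||_2 = (125.732224)^(1/2) = 11.213038


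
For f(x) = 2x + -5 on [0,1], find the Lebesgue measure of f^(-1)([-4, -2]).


f^(-1)([-4, -2]) = {x : -4 <= 2x + -5 <= -2}
Solving: (-4 - -5)/2 <= x <= (-2 - -5)/2
= [0.5, 1.5]
Intersecting with [0,1]: [0.5, 1]
Measure = 1 - 0.5 = 0.5


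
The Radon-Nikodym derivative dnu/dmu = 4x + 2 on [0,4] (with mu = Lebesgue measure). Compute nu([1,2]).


nu(A) = integral_A (dnu/dmu) dmu = integral_1^2 (4x + 2) dx
Step 1: Antiderivative F(x) = (4/2)x^2 + 2x
Step 2: F(2) = (4/2)*2^2 + 2*2 = 8 + 4 = 12
Step 3: F(1) = (4/2)*1^2 + 2*1 = 2 + 2 = 4
Step 4: nu([1,2]) = F(2) - F(1) = 12 - 4 = 8


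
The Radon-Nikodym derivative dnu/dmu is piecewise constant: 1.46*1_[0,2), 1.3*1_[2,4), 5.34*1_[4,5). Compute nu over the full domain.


Integrate each piece of the Radon-Nikodym derivative:
Step 1: integral_0^2 1.46 dx = 1.46*(2-0) = 1.46*2 = 2.92
Step 2: integral_2^4 1.3 dx = 1.3*(4-2) = 1.3*2 = 2.6
Step 3: integral_4^5 5.34 dx = 5.34*(5-4) = 5.34*1 = 5.34
Total: 2.92 + 2.6 + 5.34 = 10.86


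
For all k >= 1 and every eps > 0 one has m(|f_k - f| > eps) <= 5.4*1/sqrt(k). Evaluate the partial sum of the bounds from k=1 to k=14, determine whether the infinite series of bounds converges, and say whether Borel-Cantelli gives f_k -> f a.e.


Step 1: List the terms 5.4*1/sqrt(k) for k = 1 to 14:
  k=1: 5.4
  k=2: 3.818377
  k=3: 3.117691
  k=4: 2.7
  k=5: 2.414953
  k=6: 2.204541
  k=7: 2.041008
  k=8: 1.909188
  k=9: 1.8
  k=10: 1.70763
  k=11: 1.628161
  k=12: 1.558846
  k=13: 1.497691
  k=14: 1.443211
Step 2: Partial sum = 5.4 + 3.818377 + 3.117691 + 2.7 + 2.414953 + 2.204541 + 2.041008 + 1.909188 + 1.8 + 1.70763 + 1.628161 + 1.558846 + 1.497691 + 1.443211
     = 33.241297
Step 3: The full series sum_(k>=1) 5.4*1/sqrt(k) diverges (p-series with p = 1/2 <= 1; a nonzero constant multiple of a divergent series diverges).
Step 4: The (first) Borel-Cantelli lemma requires a summable sequence of measures, so it does not apply here;
        from this bound alone no conclusion about a.e. convergence can be drawn (convergence in measure still
        gives an a.e.-convergent subsequence, but not a.e. convergence of the whole sequence).
Conclusion: series diverges; Borel-Cantelli is inconclusive about a.e. convergence of f_k.


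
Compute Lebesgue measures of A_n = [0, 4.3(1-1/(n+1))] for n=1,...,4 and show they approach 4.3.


By continuity of measure from below: if A_n increases to A, then m(A_n) -> m(A).
Here A = [0, 4.3], so m(A) = 4.3
Step 1: a_1 = 4.3*(1 - 1/2) = 2.15, m(A_1) = 2.15
Step 2: a_2 = 4.3*(1 - 1/3) = 2.8667, m(A_2) = 2.8667
Step 3: a_3 = 4.3*(1 - 1/4) = 3.225, m(A_3) = 3.225
Step 4: a_4 = 4.3*(1 - 1/5) = 3.44, m(A_4) = 3.44
Limit: m(A_n) -> m([0,4.3]) = 4.3


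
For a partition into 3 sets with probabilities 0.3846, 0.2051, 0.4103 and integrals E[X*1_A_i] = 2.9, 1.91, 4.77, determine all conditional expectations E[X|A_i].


For each cell A_i: E[X|A_i] = E[X*1_A_i] / P(A_i)
Step 1: E[X|A_1] = 2.9 / 0.3846 = 7.540302
Step 2: E[X|A_2] = 1.91 / 0.2051 = 9.31253
Step 3: E[X|A_3] = 4.77 / 0.4103 = 11.62564
Verification: E[X] = sum E[X*1_A_i] = 2.9 + 1.91 + 4.77 = 9.58


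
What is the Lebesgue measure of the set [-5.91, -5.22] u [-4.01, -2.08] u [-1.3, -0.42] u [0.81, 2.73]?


For pairwise disjoint intervals, m(union) = sum of lengths.
= (-5.22 - -5.91) + (-2.08 - -4.01) + (-0.42 - -1.3) + (2.73 - 0.81)
= 0.69 + 1.93 + 0.88 + 1.92
= 5.42


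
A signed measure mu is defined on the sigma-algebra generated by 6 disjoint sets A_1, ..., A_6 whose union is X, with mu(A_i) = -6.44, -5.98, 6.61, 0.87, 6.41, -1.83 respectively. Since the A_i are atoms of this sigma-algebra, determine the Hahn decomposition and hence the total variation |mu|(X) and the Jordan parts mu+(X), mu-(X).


Step 1: Every measurable set is a union of atoms (the cells / points), so a Hahn decomposition is
  obtained by grouping atoms by sign: P = union of atoms with mu > 0, N = union of the remaining atoms.
  Atoms in P (indices): 3, 4, 5;  atoms in N (indices): 1, 2, 6
  Positive values: 6.61, 0.87, 6.41
  Negative values: -6.44, -5.98, -1.83
Step 2: mu+(X) = mu(P) = sum of positive atom values = 13.89
Step 3: mu-(X) = -mu(N) = sum of |negative atom values| = 14.25
Step 4: |mu|(X) = mu+(X) + mu-(X) = 13.89 + 14.25 = 28.14


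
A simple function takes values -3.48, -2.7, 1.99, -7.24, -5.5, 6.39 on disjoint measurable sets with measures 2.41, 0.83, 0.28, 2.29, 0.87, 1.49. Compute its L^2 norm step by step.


Step 1: Compute |f_i|^2 for each value:
  |-3.48|^2 = 12.1104
  |-2.7|^2 = 7.29
  |1.99|^2 = 3.9601
  |-7.24|^2 = 52.4176
  |-5.5|^2 = 30.25
  |6.39|^2 = 40.8321
Step 2: Multiply by measures and sum:
  12.1104 * 2.41 = 29.186064
  7.29 * 0.83 = 6.0507
  3.9601 * 0.28 = 1.108828
  52.4176 * 2.29 = 120.036304
  30.25 * 0.87 = 26.3175
  40.8321 * 1.49 = 60.839829
Sum = 29.186064 + 6.0507 + 1.108828 + 120.036304 + 26.3175 + 60.839829 = 243.539225
Step 3: Take the p-th root:
||f||_2 = (243.539225)^(1/2) = 15.605743


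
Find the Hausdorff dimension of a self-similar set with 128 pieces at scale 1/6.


For a self-similar set with N copies scaled by 1/r:
dim_H = log(N)/log(r) = log(128)/log(6)
= 4.85203/1.791759
= 2.70797


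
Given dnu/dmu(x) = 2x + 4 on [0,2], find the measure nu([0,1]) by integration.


nu(A) = integral_A (dnu/dmu) dmu = integral_0^1 (2x + 4) dx
Step 1: Antiderivative F(x) = (2/2)x^2 + 4x
Step 2: F(1) = (2/2)*1^2 + 4*1 = 1 + 4 = 5
Step 3: F(0) = (2/2)*0^2 + 4*0 = 0.0 + 0 = 0.0
Step 4: nu([0,1]) = F(1) - F(0) = 5 - 0.0 = 5


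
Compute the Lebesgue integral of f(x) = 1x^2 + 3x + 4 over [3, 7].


The Lebesgue integral of a Riemann-integrable function agrees with the Riemann integral.
Antiderivative F(x) = (1/3)x^3 + (3/2)x^2 + 4x
F(7) = (1/3)*7^3 + (3/2)*7^2 + 4*7
     = (1/3)*343 + (3/2)*49 + 4*7
     = 114.333333 + 73.5 + 28
     = 215.833333
F(3) = 34.5
Integral = F(7) - F(3) = 215.833333 - 34.5 = 181.333333


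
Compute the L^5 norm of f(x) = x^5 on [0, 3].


Step 1: ||f||_5 = (integral_0^3 |x^5|^5 dx)^(1/5)
     = (integral_0^3 x^25 dx)^(1/5)
Step 2: integral_0^3 x^25 dx = [x^26/(26)] from 0 to 3 = 3^26/26
     = 2541865828329/26 = 9.776407e+10
Step 3: ||f||_5 = (9.776407e+10)^(1/5) = 157.774152


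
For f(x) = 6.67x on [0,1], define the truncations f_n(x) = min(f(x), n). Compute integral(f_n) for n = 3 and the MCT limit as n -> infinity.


f(x) = 6.67x on [0,1]; f_n(x) = min(6.67x, n). At n = 3:
Step 1: f(x) reaches 3 at x = 3/6.67 = 0.449775
Step 2: integral(f_3) = integral(6.67x, 0, 0.449775) + integral(3, 0.449775, 1)
       = 6.67*0.449775^2/2 + 3*(1 - 0.449775)
       = 0.674663 + 1.650675
       = 2.325337
Step 3: As n -> infinity, f_n increases to f, so by MCT integral(f_n) -> integral(f) = 6.67/2 = 3.335.
Convergence: integral(f_3) = 2.325337 -> 3.335 as n -> infinity


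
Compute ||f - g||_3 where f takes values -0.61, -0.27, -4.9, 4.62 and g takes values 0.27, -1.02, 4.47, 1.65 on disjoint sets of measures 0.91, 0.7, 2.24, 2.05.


Step 1: Compute differences f_i - g_i:
  -0.61 - 0.27 = -0.88
  -0.27 - -1.02 = 0.75
  -4.9 - 4.47 = -9.37
  4.62 - 1.65 = 2.97
Step 2: Compute |diff|^3 * measure for each set:
  |-0.88|^3 * 0.91 = 0.681472 * 0.91 = 0.62014
  |0.75|^3 * 0.7 = 0.421875 * 0.7 = 0.295312
  |-9.37|^3 * 2.24 = 822.656953 * 2.24 = 1842.751575
  |2.97|^3 * 2.05 = 26.198073 * 2.05 = 53.70605
Step 3: Sum = 1897.373076
Step 4: ||f-g||_3 = (1897.373076)^(1/3) = 12.379913


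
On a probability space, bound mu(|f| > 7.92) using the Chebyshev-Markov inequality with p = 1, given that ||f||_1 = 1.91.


Chebyshev/Markov inequality: mu(|f| > eps) <= (||f||_p / eps)^p
Step 1: ||f||_1 / eps = 1.91 / 7.92 = 0.241162
Step 2: Raise to power p = 1:
  (0.241162)^1 = 0.241162
Step 3: Therefore mu(|f| > 7.92) <= 0.241162


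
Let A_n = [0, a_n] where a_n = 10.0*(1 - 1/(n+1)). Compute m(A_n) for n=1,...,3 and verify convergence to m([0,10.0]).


By continuity of measure from below: if A_n increases to A, then m(A_n) -> m(A).
Here A = [0, 10.0], so m(A) = 10
Step 1: a_1 = 10.0*(1 - 1/2) = 5, m(A_1) = 5
Step 2: a_2 = 10.0*(1 - 1/3) = 6.6667, m(A_2) = 6.6667
Step 3: a_3 = 10.0*(1 - 1/4) = 7.5, m(A_3) = 7.5
Limit: m(A_n) -> m([0,10.0]) = 10


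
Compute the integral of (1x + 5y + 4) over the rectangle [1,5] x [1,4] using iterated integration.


By Fubini, integrate in x first, then y.
Step 1: Fix y, integrate over x in [1,5]:
  integral(1x + 5y + 4, x=1..5)
  = 1*(5^2 - 1^2)/2 + (5y + 4)*(5 - 1)
  = 12 + (5y + 4)*4
  = 12 + 20y + 16
  = 28 + 20y
Step 2: Integrate over y in [1,4]:
  integral(28 + 20y, y=1..4)
  = 28*3 + 20*(4^2 - 1^2)/2
  = 84 + 150
  = 234


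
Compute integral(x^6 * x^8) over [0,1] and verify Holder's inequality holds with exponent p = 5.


Step 1: Exact integral of f*g = integral(x^14, 0, 1) = 1/15
     = 0.066667
Step 2: Holder bound with p=5, q=1.25:
  ||f||_p = (integral x^30 dx)^(1/5) = (1/31)^(1/5) = 0.503185
  ||g||_q = (integral x^10 dx)^(1/1.25) = (1/11)^(1/1.25) = 0.146854
Step 3: Holder bound = ||f||_p * ||g||_q = 0.503185 * 0.146854 = 0.073895
Verification: 0.066667 <= 0.073895 (Holder holds)


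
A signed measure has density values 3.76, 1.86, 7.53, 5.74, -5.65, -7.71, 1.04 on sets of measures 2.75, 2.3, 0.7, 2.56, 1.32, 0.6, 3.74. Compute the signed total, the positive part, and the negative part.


Step 1: Compute signed measure on each set:
  Set 1: 3.76 * 2.75 = 10.34
  Set 2: 1.86 * 2.3 = 4.278
  Set 3: 7.53 * 0.7 = 5.271
  Set 4: 5.74 * 2.56 = 14.6944
  Set 5: -5.65 * 1.32 = -7.458
  Set 6: -7.71 * 0.6 = -4.626
  Set 7: 1.04 * 3.74 = 3.8896
Step 2: Total signed measure = (10.34) + (4.278) + (5.271) + (14.6944) + (-7.458) + (-4.626) + (3.8896)
     = 26.389
Step 3: Positive part mu+(X) = sum of positive contributions = 38.473
Step 4: Negative part mu-(X) = |sum of negative contributions| = 12.084


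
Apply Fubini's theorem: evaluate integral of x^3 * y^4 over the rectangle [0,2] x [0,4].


By Fubini's theorem, the double integral factors as a product of single integrals:
Step 1: integral_0^2 x^3 dx = [x^4/4] from 0 to 2
     = 2^4/4 = 4
Step 2: integral_0^4 y^4 dy = [y^5/5] from 0 to 4
     = 4^5/5 = 204.8
Step 3: Double integral = 4 * 204.8 = 819.2


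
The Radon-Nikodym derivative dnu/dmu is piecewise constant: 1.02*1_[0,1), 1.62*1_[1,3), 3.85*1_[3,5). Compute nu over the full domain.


Integrate each piece of the Radon-Nikodym derivative:
Step 1: integral_0^1 1.02 dx = 1.02*(1-0) = 1.02*1 = 1.02
Step 2: integral_1^3 1.62 dx = 1.62*(3-1) = 1.62*2 = 3.24
Step 3: integral_3^5 3.85 dx = 3.85*(5-3) = 3.85*2 = 7.7
Total: 1.02 + 3.24 + 7.7 = 11.96


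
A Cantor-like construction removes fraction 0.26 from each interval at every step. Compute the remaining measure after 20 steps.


Step 1: At each step, fraction remaining = 1 - 0.26 = 0.74
Step 2: After 20 steps, measure = (0.74)^20
Result = 0.002425


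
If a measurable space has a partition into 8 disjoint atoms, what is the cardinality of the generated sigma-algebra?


Each element of the sigma-algebra is a union of some subset of the 8 atoms.
The number of such subsets is 2^8 = 256.


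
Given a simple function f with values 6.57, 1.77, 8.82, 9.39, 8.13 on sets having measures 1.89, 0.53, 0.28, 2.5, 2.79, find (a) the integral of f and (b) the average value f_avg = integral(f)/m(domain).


Step 1: Integral = sum(value_i * measure_i)
= 6.57*1.89 + 1.77*0.53 + 8.82*0.28 + 9.39*2.5 + 8.13*2.79
= 12.4173 + 0.9381 + 2.4696 + 23.475 + 22.6827
= 61.9827
Step 2: Total measure of domain = 1.89 + 0.53 + 0.28 + 2.5 + 2.79 = 7.99
Step 3: Average value = 61.9827 / 7.99 = 7.757534


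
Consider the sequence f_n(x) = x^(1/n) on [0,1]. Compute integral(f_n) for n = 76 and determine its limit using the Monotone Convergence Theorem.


At n = 76: f_76(x) = x^(1/76).
Step 1: integral(x^(1/76), 0, 1) = [x^(1/76+1) / (1/76+1)] from 0 to 1
     = 1 / (1/76 + 1) = 1 / ((76+1)/76) = 76/(76+1)
     = 76/77 = 0.987013
Step 2: As n -> infinity, f_n(x) = x^(1/n) -> 1 for x in (0,1], and f_n is increasing in n.
By MCT, lim_n integral(f_n) = integral(lim_n f_n) = integral(1, 0, 1) = 1.
Step 3: Verify convergence: 76/77 = 0.987013 -> 1


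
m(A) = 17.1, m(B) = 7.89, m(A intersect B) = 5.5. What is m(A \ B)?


m(A \ B) = m(A) - m(A n B)
= 17.1 - 5.5
= 11.6


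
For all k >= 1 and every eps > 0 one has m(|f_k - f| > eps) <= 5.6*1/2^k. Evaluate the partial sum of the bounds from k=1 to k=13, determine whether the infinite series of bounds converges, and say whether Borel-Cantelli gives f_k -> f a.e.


Step 1: List the terms 5.6*1/2^k for k = 1 to 13:
  k=1: 2.8
  k=2: 1.4
  k=3: 0.7
  k=4: 0.35
  k=5: 0.175
  k=6: 0.0875
  k=7: 0.04375
  k=8: 0.021875
  k=9: 0.010937
  k=10: 0.005469
  k=11: 0.002734
  k=12: 0.001367
  k=13: 6.835937e-04
Step 2: Partial sum = 2.8 + 1.4 + 0.7 + 0.35 + 0.175 + 0.0875 + 0.04375 + 0.021875 + 0.010937 + 0.005469 + 0.002734 + 0.001367 + 6.835937e-04
     = 5.599316
Step 3: The full series sum_(k>=1) 5.6*1/2^k converges (geometric series with ratio 1/2 < 1; a constant multiple of a convergent series converges).
Step 4: Fix eps > 0. Since sum_k m(|f_k - f| > eps) < infinity, the Borel-Cantelli lemma gives
        m(limsup_k {|f_k - f| > eps}) = 0, i.e. for a.e. x, |f_k(x) - f(x)| <= eps for all large k.
        Applying this with eps = 1/j for j = 1, 2, ... and intersecting the countably many full-measure sets,
        for a.e. x we get limsup_k |f_k(x) - f(x)| <= 1/j for every j, hence f_k -> f almost everywhere.
Conclusion: series converges; Borel-Cantelli yields f_k -> f a.e.


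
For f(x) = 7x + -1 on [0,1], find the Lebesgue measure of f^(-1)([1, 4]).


f^(-1)([1, 4]) = {x : 1 <= 7x + -1 <= 4}
Solving: (1 - -1)/7 <= x <= (4 - -1)/7
= [0.285714, 0.714286]
Intersecting with [0,1]: [0.285714, 0.714286]
Measure = 0.714286 - 0.285714 = 0.428571


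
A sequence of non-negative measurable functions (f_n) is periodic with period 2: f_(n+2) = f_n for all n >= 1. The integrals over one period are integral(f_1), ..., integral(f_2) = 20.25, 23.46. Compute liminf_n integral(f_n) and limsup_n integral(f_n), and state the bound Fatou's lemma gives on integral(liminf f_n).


The sequence (integral(f_n)) is periodic with period 2, repeating the values 20.25, 23.46 indefinitely.
Step 1: For a periodic sequence, every tail (a_m, a_(m+1), ...) contains all 2 period values infinitely often.
Step 2: Hence inf of every tail = min of the period values = min(20.25, 23.46) = 20.25.
        liminf_n integral(f_n) = sup over m of (inf of tail from m) = 20.25.
Step 3: Similarly sup of every tail = max of the period values = 23.46.
        limsup_n integral(f_n) = 23.46.
Step 4: Fatou's lemma: integral(liminf_n f_n) <= liminf_n integral(f_n) = 20.25.
        So the integral of the pointwise liminf is at most 20.25.


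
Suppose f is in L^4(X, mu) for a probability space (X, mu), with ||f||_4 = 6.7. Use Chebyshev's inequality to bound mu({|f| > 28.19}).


Chebyshev/Markov inequality: mu(|f| > eps) <= (||f||_p / eps)^p
Step 1: ||f||_4 / eps = 6.7 / 28.19 = 0.237673
Step 2: Raise to power p = 4:
  (0.237673)^4 = 0.003191
Step 3: Therefore mu(|f| > 28.19) <= 0.003191


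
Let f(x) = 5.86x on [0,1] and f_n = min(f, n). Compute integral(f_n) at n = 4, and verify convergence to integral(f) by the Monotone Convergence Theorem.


f(x) = 5.86x on [0,1]; f_n(x) = min(5.86x, n). At n = 4:
Step 1: f(x) reaches 4 at x = 4/5.86 = 0.682594
Step 2: integral(f_4) = integral(5.86x, 0, 0.682594) + integral(4, 0.682594, 1)
       = 5.86*0.682594^2/2 + 4*(1 - 0.682594)
       = 1.365188 + 1.269625
       = 2.634812
Step 3: As n -> infinity, f_n increases to f, so by MCT integral(f_n) -> integral(f) = 5.86/2 = 2.93.
Convergence: integral(f_4) = 2.634812 -> 2.93 as n -> infinity


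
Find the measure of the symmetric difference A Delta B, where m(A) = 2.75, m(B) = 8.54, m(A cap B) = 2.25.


m(A Delta B) = m(A) + m(B) - 2*m(A n B)
= 2.75 + 8.54 - 2*2.25
= 2.75 + 8.54 - 4.5
= 6.79


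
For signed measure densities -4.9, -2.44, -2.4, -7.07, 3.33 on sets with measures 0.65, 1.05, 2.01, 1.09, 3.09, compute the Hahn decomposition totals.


Step 1: Compute signed measure on each set:
  Set 1: -4.9 * 0.65 = -3.185
  Set 2: -2.44 * 1.05 = -2.562
  Set 3: -2.4 * 2.01 = -4.824
  Set 4: -7.07 * 1.09 = -7.7063
  Set 5: 3.33 * 3.09 = 10.2897
Step 2: Total signed measure = (-3.185) + (-2.562) + (-4.824) + (-7.7063) + (10.2897)
     = -7.9876
Step 3: Positive part mu+(X) = sum of positive contributions = 10.2897
Step 4: Negative part mu-(X) = |sum of negative contributions| = 18.2773


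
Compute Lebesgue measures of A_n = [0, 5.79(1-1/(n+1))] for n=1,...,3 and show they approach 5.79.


By continuity of measure from below: if A_n increases to A, then m(A_n) -> m(A).
Here A = [0, 5.79], so m(A) = 5.79
Step 1: a_1 = 5.79*(1 - 1/2) = 2.895, m(A_1) = 2.895
Step 2: a_2 = 5.79*(1 - 1/3) = 3.86, m(A_2) = 3.86
Step 3: a_3 = 5.79*(1 - 1/4) = 4.3425, m(A_3) = 4.3425
Limit: m(A_n) -> m([0,5.79]) = 5.79


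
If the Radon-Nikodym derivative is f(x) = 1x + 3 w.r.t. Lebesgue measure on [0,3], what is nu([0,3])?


nu(A) = integral_A (dnu/dmu) dmu = integral_0^3 (1x + 3) dx
Step 1: Antiderivative F(x) = (1/2)x^2 + 3x
Step 2: F(3) = (1/2)*3^2 + 3*3 = 4.5 + 9 = 13.5
Step 3: F(0) = (1/2)*0^2 + 3*0 = 0.0 + 0 = 0.0
Step 4: nu([0,3]) = F(3) - F(0) = 13.5 - 0.0 = 13.5


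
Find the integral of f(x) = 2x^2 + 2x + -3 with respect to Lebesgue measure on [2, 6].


The Lebesgue integral of a Riemann-integrable function agrees with the Riemann integral.
Antiderivative F(x) = (2/3)x^3 + (2/2)x^2 + -3x
F(6) = (2/3)*6^3 + (2/2)*6^2 + -3*6
     = (2/3)*216 + (2/2)*36 + -3*6
     = 144 + 36 + -18
     = 162
F(2) = 3.333333
Integral = F(6) - F(2) = 162 - 3.333333 = 158.666667


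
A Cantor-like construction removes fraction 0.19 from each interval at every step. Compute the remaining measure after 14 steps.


Step 1: At each step, fraction remaining = 1 - 0.19 = 0.81
Step 2: After 14 steps, measure = (0.81)^14
Result = 0.052335


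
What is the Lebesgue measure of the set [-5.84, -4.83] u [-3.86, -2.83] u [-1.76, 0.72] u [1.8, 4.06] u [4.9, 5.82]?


For pairwise disjoint intervals, m(union) = sum of lengths.
= (-4.83 - -5.84) + (-2.83 - -3.86) + (0.72 - -1.76) + (4.06 - 1.8) + (5.82 - 4.9)
= 1.01 + 1.03 + 2.48 + 2.26 + 0.92
= 7.7


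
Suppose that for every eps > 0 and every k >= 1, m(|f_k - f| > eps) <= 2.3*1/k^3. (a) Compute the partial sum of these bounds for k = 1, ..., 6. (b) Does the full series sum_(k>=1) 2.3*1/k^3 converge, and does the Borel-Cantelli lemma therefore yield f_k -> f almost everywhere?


Step 1: List the terms 2.3*1/k^3 for k = 1 to 6:
  k=1: 2.3
  k=2: 0.2875
  k=3: 0.085185
  k=4: 0.035937
  k=5: 0.0184
  k=6: 0.010648
Step 2: Partial sum = 2.3 + 0.2875 + 0.085185 + 0.035937 + 0.0184 + 0.010648
     = 2.737671
Step 3: The full series sum_(k>=1) 2.3*1/k^3 converges (p-series with p = 3 > 1; a constant multiple of a convergent series converges).
Step 4: Fix eps > 0. Since sum_k m(|f_k - f| > eps) < infinity, the Borel-Cantelli lemma gives
        m(limsup_k {|f_k - f| > eps}) = 0, i.e. for a.e. x, |f_k(x) - f(x)| <= eps for all large k.
        Applying this with eps = 1/j for j = 1, 2, ... and intersecting the countably many full-measure sets,
        for a.e. x we get limsup_k |f_k(x) - f(x)| <= 1/j for every j, hence f_k -> f almost everywhere.
Conclusion: series converges; Borel-Cantelli yields f_k -> f a.e.


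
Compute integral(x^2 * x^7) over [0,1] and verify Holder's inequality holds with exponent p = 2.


Step 1: Exact integral of f*g = integral(x^9, 0, 1) = 1/10
     = 0.1
Step 2: Holder bound with p=2, q=2:
  ||f||_p = (integral x^4 dx)^(1/2) = (1/5)^(1/2) = 0.447214
  ||g||_q = (integral x^14 dx)^(1/2) = (1/15)^(1/2) = 0.258199
Step 3: Holder bound = ||f||_p * ||g||_q = 0.447214 * 0.258199 = 0.11547
Verification: 0.1 <= 0.11547 (Holder holds)


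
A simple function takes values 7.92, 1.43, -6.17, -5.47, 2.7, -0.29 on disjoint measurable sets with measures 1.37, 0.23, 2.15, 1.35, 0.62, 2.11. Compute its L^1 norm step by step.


Step 1: Compute |f_i|^1 for each value:
  |7.92|^1 = 7.92
  |1.43|^1 = 1.43
  |-6.17|^1 = 6.17
  |-5.47|^1 = 5.47
  |2.7|^1 = 2.7
  |-0.29|^1 = 0.29
Step 2: Multiply by measures and sum:
  7.92 * 1.37 = 10.8504
  1.43 * 0.23 = 0.3289
  6.17 * 2.15 = 13.2655
  5.47 * 1.35 = 7.3845
  2.7 * 0.62 = 1.674
  0.29 * 2.11 = 0.6119
Sum = 10.8504 + 0.3289 + 13.2655 + 7.3845 + 1.674 + 0.6119 = 34.1152
Step 3: Take the p-th root:
||f||_1 = (34.1152)^(1/1) = 34.1152


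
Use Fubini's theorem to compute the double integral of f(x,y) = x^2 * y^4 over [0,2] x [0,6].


By Fubini's theorem, the double integral factors as a product of single integrals:
Step 1: integral_0^2 x^2 dx = [x^3/3] from 0 to 2
     = 2^3/3 = 2.666667
Step 2: integral_0^6 y^4 dy = [y^5/5] from 0 to 6
     = 6^5/5 = 1555.2
Step 3: Double integral = 2.666667 * 1555.2 = 4147.2


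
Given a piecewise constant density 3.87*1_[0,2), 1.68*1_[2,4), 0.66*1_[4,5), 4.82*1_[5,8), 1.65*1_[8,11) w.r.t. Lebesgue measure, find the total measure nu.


Integrate each piece of the Radon-Nikodym derivative:
Step 1: integral_0^2 3.87 dx = 3.87*(2-0) = 3.87*2 = 7.74
Step 2: integral_2^4 1.68 dx = 1.68*(4-2) = 1.68*2 = 3.36
Step 3: integral_4^5 0.66 dx = 0.66*(5-4) = 0.66*1 = 0.66
Step 4: integral_5^8 4.82 dx = 4.82*(8-5) = 4.82*3 = 14.46
Step 5: integral_8^11 1.65 dx = 1.65*(11-8) = 1.65*3 = 4.95
Total: 7.74 + 3.36 + 0.66 + 14.46 + 4.95 = 31.17


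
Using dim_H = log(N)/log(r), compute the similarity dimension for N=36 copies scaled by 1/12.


For a self-similar set with N copies scaled by 1/r:
dim_H = log(N)/log(r) = log(36)/log(12)
= 3.583519/2.484907
= 1.442114


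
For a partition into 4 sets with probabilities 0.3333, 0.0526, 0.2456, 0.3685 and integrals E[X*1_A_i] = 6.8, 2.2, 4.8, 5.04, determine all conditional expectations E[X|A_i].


For each cell A_i: E[X|A_i] = E[X*1_A_i] / P(A_i)
Step 1: E[X|A_1] = 6.8 / 0.3333 = 20.40204
Step 2: E[X|A_2] = 2.2 / 0.0526 = 41.825095
Step 3: E[X|A_3] = 4.8 / 0.2456 = 19.543974
Step 4: E[X|A_4] = 5.04 / 0.3685 = 13.677069
Verification: E[X] = sum E[X*1_A_i] = 6.8 + 2.2 + 4.8 + 5.04 = 18.84


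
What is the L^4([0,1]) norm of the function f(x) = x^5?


Step 1: ||f||_4 = (integral_0^1 |x^5|^4 dx)^(1/4)
     = (integral_0^1 x^20 dx)^(1/4)
Step 2: integral_0^1 x^20 dx = [x^21/(21)] from 0 to 1 = 1^21/21
     = 1/21 = 0.047619
Step 3: ||f||_4 = (0.047619)^(1/4) = 0.467138


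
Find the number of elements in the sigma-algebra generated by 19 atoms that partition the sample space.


Each element of the sigma-algebra is a union of some subset of the 19 atoms.
The number of such subsets is 2^19 = 524288.


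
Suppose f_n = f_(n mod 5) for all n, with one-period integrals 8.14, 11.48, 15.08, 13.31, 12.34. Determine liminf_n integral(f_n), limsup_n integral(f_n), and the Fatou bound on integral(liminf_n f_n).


The sequence (integral(f_n)) is periodic with period 5, repeating the values 8.14, 11.48, 15.08, 13.31, 12.34 indefinitely.
Step 1: For a periodic sequence, every tail (a_m, a_(m+1), ...) contains all 5 period values infinitely often.
Step 2: Hence inf of every tail = min of the period values = min(8.14, 11.48, 15.08, 13.31, 12.34) = 8.14.
        liminf_n integral(f_n) = sup over m of (inf of tail from m) = 8.14.
Step 3: Similarly sup of every tail = max of the period values = 15.08.
        limsup_n integral(f_n) = 15.08.
Step 4: Fatou's lemma: integral(liminf_n f_n) <= liminf_n integral(f_n) = 8.14.
        So the integral of the pointwise liminf is at most 8.14.


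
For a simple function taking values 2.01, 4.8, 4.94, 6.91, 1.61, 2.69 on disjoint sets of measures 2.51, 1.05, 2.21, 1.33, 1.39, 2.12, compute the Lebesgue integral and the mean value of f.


Step 1: Integral = sum(value_i * measure_i)
= 2.01*2.51 + 4.8*1.05 + 4.94*2.21 + 6.91*1.33 + 1.61*1.39 + 2.69*2.12
= 5.0451 + 5.04 + 10.9174 + 9.1903 + 2.2379 + 5.7028
= 38.1335
Step 2: Total measure of domain = 2.51 + 1.05 + 2.21 + 1.33 + 1.39 + 2.12 = 10.61
Step 3: Average value = 38.1335 / 10.61 = 3.594109


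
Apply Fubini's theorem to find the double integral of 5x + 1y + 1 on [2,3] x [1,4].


By Fubini, integrate in x first, then y.
Step 1: Fix y, integrate over x in [2,3]:
  integral(5x + 1y + 1, x=2..3)
  = 5*(3^2 - 2^2)/2 + (1y + 1)*(3 - 2)
  = 12.5 + (1y + 1)*1
  = 12.5 + 1y + 1
  = 13.5 + 1y
Step 2: Integrate over y in [1,4]:
  integral(13.5 + 1y, y=1..4)
  = 13.5*3 + 1*(4^2 - 1^2)/2
  = 40.5 + 7.5
  = 48


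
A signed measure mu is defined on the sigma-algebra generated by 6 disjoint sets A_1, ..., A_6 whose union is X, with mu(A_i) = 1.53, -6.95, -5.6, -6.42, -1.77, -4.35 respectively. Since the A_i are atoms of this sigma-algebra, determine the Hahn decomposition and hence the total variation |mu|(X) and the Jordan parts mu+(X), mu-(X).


Step 1: Every measurable set is a union of atoms (the cells / points), so a Hahn decomposition is
  obtained by grouping atoms by sign: P = union of atoms with mu > 0, N = union of the remaining atoms.
  Atoms in P (indices): 1;  atoms in N (indices): 2, 3, 4, 5, 6
  Positive values: 1.53
  Negative values: -6.95, -5.6, -6.42, -1.77, -4.35
Step 2: mu+(X) = mu(P) = sum of positive atom values = 1.53
Step 3: mu-(X) = -mu(N) = sum of |negative atom values| = 25.09
Step 4: |mu|(X) = mu+(X) + mu-(X) = 1.53 + 25.09 = 26.62


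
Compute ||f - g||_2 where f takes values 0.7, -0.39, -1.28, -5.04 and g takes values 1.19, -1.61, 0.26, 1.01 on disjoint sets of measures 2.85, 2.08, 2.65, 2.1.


Step 1: Compute differences f_i - g_i:
  0.7 - 1.19 = -0.49
  -0.39 - -1.61 = 1.22
  -1.28 - 0.26 = -1.54
  -5.04 - 1.01 = -6.05
Step 2: Compute |diff|^2 * measure for each set:
  |-0.49|^2 * 2.85 = 0.2401 * 2.85 = 0.684285
  |1.22|^2 * 2.08 = 1.4884 * 2.08 = 3.095872
  |-1.54|^2 * 2.65 = 2.3716 * 2.65 = 6.28474
  |-6.05|^2 * 2.1 = 36.6025 * 2.1 = 76.86525
Step 3: Sum = 86.930147
Step 4: ||f-g||_2 = (86.930147)^(1/2) = 9.323634


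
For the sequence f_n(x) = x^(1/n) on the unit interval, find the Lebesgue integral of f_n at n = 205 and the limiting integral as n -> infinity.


At n = 205: f_205(x) = x^(1/205).
Step 1: integral(x^(1/205), 0, 1) = [x^(1/205+1) / (1/205+1)] from 0 to 1
     = 1 / (1/205 + 1) = 1 / ((205+1)/205) = 205/(205+1)
     = 205/206 = 0.995146
Step 2: As n -> infinity, f_n(x) = x^(1/n) -> 1 for x in (0,1], and f_n is increasing in n.
By MCT, lim_n integral(f_n) = integral(lim_n f_n) = integral(1, 0, 1) = 1.
Step 3: Verify convergence: 205/206 = 0.995146 -> 1


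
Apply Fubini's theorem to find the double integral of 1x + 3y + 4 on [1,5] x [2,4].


By Fubini, integrate in x first, then y.
Step 1: Fix y, integrate over x in [1,5]:
  integral(1x + 3y + 4, x=1..5)
  = 1*(5^2 - 1^2)/2 + (3y + 4)*(5 - 1)
  = 12 + (3y + 4)*4
  = 12 + 12y + 16
  = 28 + 12y
Step 2: Integrate over y in [2,4]:
  integral(28 + 12y, y=2..4)
  = 28*2 + 12*(4^2 - 2^2)/2
  = 56 + 72
  = 128


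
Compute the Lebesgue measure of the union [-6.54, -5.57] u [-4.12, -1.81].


For pairwise disjoint intervals, m(union) = sum of lengths.
= (-5.57 - -6.54) + (-1.81 - -4.12)
= 0.97 + 2.31
= 3.28


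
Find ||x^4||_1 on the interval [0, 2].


Step 1: ||f||_1 = (integral_0^2 |x^4|^1 dx)^(1/1)
     = (integral_0^2 x^4 dx)^(1/1)
Step 2: integral_0^2 x^4 dx = [x^5/(5)] from 0 to 2 = 2^5/5
     = 32/5 = 6.4
Step 3: ||f||_1 = (6.4)^(1/1) = 6.4


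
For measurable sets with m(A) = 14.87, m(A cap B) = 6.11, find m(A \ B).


m(A \ B) = m(A) - m(A n B)
= 14.87 - 6.11
= 8.76


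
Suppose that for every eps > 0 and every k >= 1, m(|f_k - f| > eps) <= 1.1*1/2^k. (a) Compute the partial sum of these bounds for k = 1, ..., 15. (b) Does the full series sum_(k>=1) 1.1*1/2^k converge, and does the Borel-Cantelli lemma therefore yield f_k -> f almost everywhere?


Step 1: List the terms 1.1*1/2^k for k = 1 to 15:
  k=1: 0.55
  k=2: 0.275
  k=3: 0.1375
  k=4: 0.06875
  k=5: 0.034375
  k=6: 0.017188
  k=7: 0.008594
  k=8: 0.004297
  k=9: 0.002148
  k=10: 0.001074
  k=11: 5.371094e-04
  k=12: 2.685547e-04
  k=13: 1.342773e-04
  k=14: 6.713867e-05
  k=15: 3.356934e-05
Step 2: Partial sum = 0.55 + 0.275 + 0.1375 + 0.06875 + 0.034375 + 0.017188 + 0.008594 + 0.004297 + 0.002148 + 0.001074 + 5.371094e-04 + 2.685547e-04 + 1.342773e-04 + 6.713867e-05 + 3.356934e-05
     = 1.099966
Step 3: The full series sum_(k>=1) 1.1*1/2^k converges (geometric series with ratio 1/2 < 1; a constant multiple of a convergent series converges).
Step 4: Fix eps > 0. Since sum_k m(|f_k - f| > eps) < infinity, the Borel-Cantelli lemma gives
        m(limsup_k {|f_k - f| > eps}) = 0, i.e. for a.e. x, |f_k(x) - f(x)| <= eps for all large k.
        Applying this with eps = 1/j for j = 1, 2, ... and intersecting the countably many full-measure sets,
        for a.e. x we get limsup_k |f_k(x) - f(x)| <= 1/j for every j, hence f_k -> f almost everywhere.
Conclusion: series converges; Borel-Cantelli yields f_k -> f a.e.


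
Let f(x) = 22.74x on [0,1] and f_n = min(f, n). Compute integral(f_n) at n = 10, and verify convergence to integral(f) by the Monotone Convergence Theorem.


f(x) = 22.74x on [0,1]; f_n(x) = min(22.74x, n). At n = 10:
Step 1: f(x) reaches 10 at x = 10/22.74 = 0.439754
Step 2: integral(f_10) = integral(22.74x, 0, 0.439754) + integral(10, 0.439754, 1)
       = 22.74*0.439754^2/2 + 10*(1 - 0.439754)
       = 2.198769 + 5.602463
       = 7.801231
Step 3: As n -> infinity, f_n increases to f, so by MCT integral(f_n) -> integral(f) = 22.74/2 = 11.37.
Convergence: integral(f_10) = 7.801231 -> 11.37 as n -> infinity


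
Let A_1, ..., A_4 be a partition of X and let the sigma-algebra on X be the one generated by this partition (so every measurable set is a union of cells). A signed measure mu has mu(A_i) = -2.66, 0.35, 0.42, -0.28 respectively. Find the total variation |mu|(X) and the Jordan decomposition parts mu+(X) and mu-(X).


Step 1: Every measurable set is a union of atoms (the cells / points), so a Hahn decomposition is
  obtained by grouping atoms by sign: P = union of atoms with mu > 0, N = union of the remaining atoms.
  Atoms in P (indices): 2, 3;  atoms in N (indices): 1, 4
  Positive values: 0.35, 0.42
  Negative values: -2.66, -0.28
Step 2: mu+(X) = mu(P) = sum of positive atom values = 0.77
Step 3: mu-(X) = -mu(N) = sum of |negative atom values| = 2.94
Step 4: |mu|(X) = mu+(X) + mu-(X) = 0.77 + 2.94 = 3.71


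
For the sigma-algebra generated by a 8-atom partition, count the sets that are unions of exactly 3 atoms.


Each element of F is a union of some subset of the 8 atoms.
Elements that are unions of exactly 3 atoms correspond to 3-element subsets of the 8 atoms.
Count = C(8, 3) = 8! / (3! * 5!) = 56.


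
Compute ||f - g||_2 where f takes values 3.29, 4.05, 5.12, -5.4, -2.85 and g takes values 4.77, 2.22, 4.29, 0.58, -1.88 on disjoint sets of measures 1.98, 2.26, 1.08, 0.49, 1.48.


Step 1: Compute differences f_i - g_i:
  3.29 - 4.77 = -1.48
  4.05 - 2.22 = 1.83
  5.12 - 4.29 = 0.83
  -5.4 - 0.58 = -5.98
  -2.85 - -1.88 = -0.97
Step 2: Compute |diff|^2 * measure for each set:
  |-1.48|^2 * 1.98 = 2.1904 * 1.98 = 4.336992
  |1.83|^2 * 2.26 = 3.3489 * 2.26 = 7.568514
  |0.83|^2 * 1.08 = 0.6889 * 1.08 = 0.744012
  |-5.98|^2 * 0.49 = 35.7604 * 0.49 = 17.522596
  |-0.97|^2 * 1.48 = 0.9409 * 1.48 = 1.392532
Step 3: Sum = 31.564646
Step 4: ||f-g||_2 = (31.564646)^(1/2) = 5.618242


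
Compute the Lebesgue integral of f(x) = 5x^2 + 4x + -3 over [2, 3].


The Lebesgue integral of a Riemann-integrable function agrees with the Riemann integral.
Antiderivative F(x) = (5/3)x^3 + (4/2)x^2 + -3x
F(3) = (5/3)*3^3 + (4/2)*3^2 + -3*3
     = (5/3)*27 + (4/2)*9 + -3*3
     = 45 + 18 + -9
     = 54
F(2) = 15.333333
Integral = F(3) - F(2) = 54 - 15.333333 = 38.666667


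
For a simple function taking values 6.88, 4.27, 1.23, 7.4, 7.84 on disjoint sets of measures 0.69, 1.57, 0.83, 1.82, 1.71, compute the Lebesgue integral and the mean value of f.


Step 1: Integral = sum(value_i * measure_i)
= 6.88*0.69 + 4.27*1.57 + 1.23*0.83 + 7.4*1.82 + 7.84*1.71
= 4.7472 + 6.7039 + 1.0209 + 13.468 + 13.4064
= 39.3464
Step 2: Total measure of domain = 0.69 + 1.57 + 0.83 + 1.82 + 1.71 = 6.62
Step 3: Average value = 39.3464 / 6.62 = 5.943565


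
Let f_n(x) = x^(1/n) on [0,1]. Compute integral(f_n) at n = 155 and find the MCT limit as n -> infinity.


At n = 155: f_155(x) = x^(1/155).
Step 1: integral(x^(1/155), 0, 1) = [x^(1/155+1) / (1/155+1)] from 0 to 1
     = 1 / (1/155 + 1) = 1 / ((155+1)/155) = 155/(155+1)
     = 155/156 = 0.99359
Step 2: As n -> infinity, f_n(x) = x^(1/n) -> 1 for x in (0,1], and f_n is increasing in n.
By MCT, lim_n integral(f_n) = integral(lim_n f_n) = integral(1, 0, 1) = 1.
Step 3: Verify convergence: 155/156 = 0.99359 -> 1


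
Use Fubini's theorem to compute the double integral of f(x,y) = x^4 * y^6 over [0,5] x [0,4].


By Fubini's theorem, the double integral factors as a product of single integrals:
Step 1: integral_0^5 x^4 dx = [x^5/5] from 0 to 5
     = 5^5/5 = 625
Step 2: integral_0^4 y^6 dy = [y^7/7] from 0 to 4
     = 4^7/7 = 2340.571429
Step 3: Double integral = 625 * 2340.571429 = 1.462857e+06


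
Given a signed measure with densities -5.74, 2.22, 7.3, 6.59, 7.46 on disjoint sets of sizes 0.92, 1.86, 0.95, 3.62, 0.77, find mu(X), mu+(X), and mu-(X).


Step 1: Compute signed measure on each set:
  Set 1: -5.74 * 0.92 = -5.2808
  Set 2: 2.22 * 1.86 = 4.1292
  Set 3: 7.3 * 0.95 = 6.935
  Set 4: 6.59 * 3.62 = 23.8558
  Set 5: 7.46 * 0.77 = 5.7442
Step 2: Total signed measure = (-5.2808) + (4.1292) + (6.935) + (23.8558) + (5.7442)
     = 35.3834
Step 3: Positive part mu+(X) = sum of positive contributions = 40.6642
Step 4: Negative part mu-(X) = |sum of negative contributions| = 5.2808


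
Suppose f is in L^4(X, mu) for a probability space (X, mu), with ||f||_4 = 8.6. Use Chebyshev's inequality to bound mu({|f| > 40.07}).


Chebyshev/Markov inequality: mu(|f| > eps) <= (||f||_p / eps)^p
Step 1: ||f||_4 / eps = 8.6 / 40.07 = 0.214624
Step 2: Raise to power p = 4:
  (0.214624)^4 = 0.002122
Step 3: Therefore mu(|f| > 40.07) <= 0.002122


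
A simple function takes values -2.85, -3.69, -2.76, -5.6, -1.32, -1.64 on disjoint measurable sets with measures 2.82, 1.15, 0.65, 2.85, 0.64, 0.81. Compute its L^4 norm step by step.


Step 1: Compute |f_i|^4 for each value:
  |-2.85|^4 = 65.975006
  |-3.69|^4 = 185.398179
  |-2.76|^4 = 58.02783
  |-5.6|^4 = 983.4496
  |-1.32|^4 = 3.035958
  |-1.64|^4 = 7.233948
Step 2: Multiply by measures and sum:
  65.975006 * 2.82 = 186.049518
  185.398179 * 1.15 = 213.207906
  58.02783 * 0.65 = 37.718089
  983.4496 * 2.85 = 2802.83136
  3.035958 * 0.64 = 1.943013
  7.233948 * 0.81 = 5.859498
Sum = 186.049518 + 213.207906 + 37.718089 + 2802.83136 + 1.943013 + 5.859498 = 3247.609384
Step 3: Take the p-th root:
||f||_4 = (3247.609384)^(1/4) = 7.549026


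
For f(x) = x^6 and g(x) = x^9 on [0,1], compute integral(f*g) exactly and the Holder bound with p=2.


Step 1: Exact integral of f*g = integral(x^15, 0, 1) = 1/16
     = 0.0625
Step 2: Holder bound with p=2, q=2:
  ||f||_p = (integral x^12 dx)^(1/2) = (1/13)^(1/2) = 0.27735
  ||g||_q = (integral x^18 dx)^(1/2) = (1/19)^(1/2) = 0.229416
Step 3: Holder bound = ||f||_p * ||g||_q = 0.27735 * 0.229416 = 0.063628
Verification: 0.0625 <= 0.063628 (Holder holds)


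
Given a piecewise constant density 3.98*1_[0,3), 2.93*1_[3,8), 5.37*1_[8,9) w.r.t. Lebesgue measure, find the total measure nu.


Integrate each piece of the Radon-Nikodym derivative:
Step 1: integral_0^3 3.98 dx = 3.98*(3-0) = 3.98*3 = 11.94
Step 2: integral_3^8 2.93 dx = 2.93*(8-3) = 2.93*5 = 14.65
Step 3: integral_8^9 5.37 dx = 5.37*(9-8) = 5.37*1 = 5.37
Total: 11.94 + 14.65 + 5.37 = 31.96


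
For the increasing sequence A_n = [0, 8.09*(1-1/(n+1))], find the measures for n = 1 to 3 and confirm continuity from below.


By continuity of measure from below: if A_n increases to A, then m(A_n) -> m(A).
Here A = [0, 8.09], so m(A) = 8.09
Step 1: a_1 = 8.09*(1 - 1/2) = 4.045, m(A_1) = 4.045
Step 2: a_2 = 8.09*(1 - 1/3) = 5.3933, m(A_2) = 5.3933
Step 3: a_3 = 8.09*(1 - 1/4) = 6.0675, m(A_3) = 6.0675
Limit: m(A_n) -> m([0,8.09]) = 8.09


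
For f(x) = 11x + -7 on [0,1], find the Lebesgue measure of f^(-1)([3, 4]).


f^(-1)([3, 4]) = {x : 3 <= 11x + -7 <= 4}
Solving: (3 - -7)/11 <= x <= (4 - -7)/11
= [0.909091, 1]
Intersecting with [0,1]: [0.909091, 1]
Measure = 1 - 0.909091 = 0.090909


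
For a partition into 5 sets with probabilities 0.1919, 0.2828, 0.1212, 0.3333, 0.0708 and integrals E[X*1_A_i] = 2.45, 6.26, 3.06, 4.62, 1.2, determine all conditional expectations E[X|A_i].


For each cell A_i: E[X|A_i] = E[X*1_A_i] / P(A_i)
Step 1: E[X|A_1] = 2.45 / 0.1919 = 12.767066
Step 2: E[X|A_2] = 6.26 / 0.2828 = 22.135785
Step 3: E[X|A_3] = 3.06 / 0.1212 = 25.247525
Step 4: E[X|A_4] = 4.62 / 0.3333 = 13.861386
Step 5: E[X|A_5] = 1.2 / 0.0708 = 16.949153
Verification: E[X] = sum E[X*1_A_i] = 2.45 + 6.26 + 3.06 + 4.62 + 1.2 = 17.59


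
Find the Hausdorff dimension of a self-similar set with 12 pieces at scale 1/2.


For a self-similar set with N copies scaled by 1/r:
dim_H = log(N)/log(r) = log(12)/log(2)
= 2.484907/0.693147
= 3.584963


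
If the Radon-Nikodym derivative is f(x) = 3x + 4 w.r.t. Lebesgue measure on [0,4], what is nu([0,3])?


nu(A) = integral_A (dnu/dmu) dmu = integral_0^3 (3x + 4) dx
Step 1: Antiderivative F(x) = (3/2)x^2 + 4x
Step 2: F(3) = (3/2)*3^2 + 4*3 = 13.5 + 12 = 25.5
Step 3: F(0) = (3/2)*0^2 + 4*0 = 0.0 + 0 = 0.0
Step 4: nu([0,3]) = F(3) - F(0) = 25.5 - 0.0 = 25.5


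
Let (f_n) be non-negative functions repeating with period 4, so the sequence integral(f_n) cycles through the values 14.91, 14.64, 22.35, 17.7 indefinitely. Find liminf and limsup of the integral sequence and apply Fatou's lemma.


The sequence (integral(f_n)) is periodic with period 4, repeating the values 14.91, 14.64, 22.35, 17.7 indefinitely.
Step 1: For a periodic sequence, every tail (a_m, a_(m+1), ...) contains all 4 period values infinitely often.
Step 2: Hence inf of every tail = min of the period values = min(14.91, 14.64, 22.35, 17.7) = 14.64.
        liminf_n integral(f_n) = sup over m of (inf of tail from m) = 14.64.
Step 3: Similarly sup of every tail = max of the period values = 22.35.
        limsup_n integral(f_n) = 22.35.
Step 4: Fatou's lemma: integral(liminf_n f_n) <= liminf_n integral(f_n) = 14.64.
        So the integral of the pointwise liminf is at most 14.64.
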